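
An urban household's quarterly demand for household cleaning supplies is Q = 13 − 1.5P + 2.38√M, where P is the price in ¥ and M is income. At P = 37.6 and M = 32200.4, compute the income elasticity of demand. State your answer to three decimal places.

0.557

At P = 37.6, M = 32200.4: Q = 383.678.
Holding P constant, ∂Q/∂M = 2.38/(2√M) = 0.00663157.
η_M = (∂Q/∂M)·(M/Q) = 0.00663157 × (32200.4/383.678) = 0.557.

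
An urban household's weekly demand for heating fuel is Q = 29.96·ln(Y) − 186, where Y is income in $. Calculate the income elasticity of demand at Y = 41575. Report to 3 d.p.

At Y = 41575: Q = 132.632.
dQ/dY = 29.96/Y = 0.000720625 at this income.
η = (dQ/dY)·(Y/Q) = 0.000720625 × (41575/132.632) = 0.226.

0.226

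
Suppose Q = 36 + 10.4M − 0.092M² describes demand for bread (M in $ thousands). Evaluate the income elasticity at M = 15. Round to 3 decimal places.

At M = 15: Q = 171.3000.
dQ/dM = 10.4 − 0.184M = 7.64000.
η = (dQ/dM)·(M/Q) = 7.64000 × (15/171.3000) = 0.669.

0.669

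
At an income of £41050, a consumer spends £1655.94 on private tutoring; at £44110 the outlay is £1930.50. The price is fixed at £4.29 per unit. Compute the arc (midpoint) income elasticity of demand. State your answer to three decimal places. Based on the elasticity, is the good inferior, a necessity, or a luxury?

2.131 (luxury)

With a constant price, Q₁ = 1655.94/4.29 = 386.000 and Q₂ = 1930.50/4.29 = 450.000 (equivalently, work directly with expenditure since P cancels).
Midpoint %ΔQ = (1930.50 − 1655.94)/1793.22 = 0.15311; midpoint %ΔI = (44110 − 41050)/42580 = 0.07186.
η = 0.15311 / 0.07186 = 2.131.
η > 1 ⇒ luxury.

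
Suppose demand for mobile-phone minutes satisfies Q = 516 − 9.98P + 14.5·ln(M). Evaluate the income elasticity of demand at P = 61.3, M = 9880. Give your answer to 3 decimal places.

0.386

At P = 61.3, M = 9880: Q = 37.601.
Holding P constant, ∂Q/∂M = 14.5/M = 0.00146761.
η_M = (∂Q/∂M)·(M/Q) = 0.00146761 × (9880/37.601) = 0.386.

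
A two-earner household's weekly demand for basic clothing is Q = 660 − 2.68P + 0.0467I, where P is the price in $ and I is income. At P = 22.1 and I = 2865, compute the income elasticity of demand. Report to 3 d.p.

0.182

At P = 22.1, I = 2865: Q = 734.567.
Holding P constant, ∂Q/∂I = 0.0467.
η_I = (∂Q/∂I)·(I/Q) = 0.0467 × (2865/734.567) = 0.182.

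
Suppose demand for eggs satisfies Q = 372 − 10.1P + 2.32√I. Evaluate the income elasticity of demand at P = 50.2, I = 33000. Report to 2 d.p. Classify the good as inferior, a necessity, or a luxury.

At P = 50.2, I = 33000: Q = 286.429.
Holding P constant, ∂Q/∂I = 2.32/(2√I) = 0.00638559.
η_I = (∂Q/∂I)·(I/Q) = 0.00638559 × (33000/286.429) = 0.74.
Since 0 < η < 1, this is a necessity.

0.74 (necessity)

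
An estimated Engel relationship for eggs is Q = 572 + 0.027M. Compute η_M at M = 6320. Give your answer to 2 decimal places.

0.23

At M = 6320: Q = 742.640.
dQ/dM = 0.027.
η = (dQ/dM)·(M/Q) = 0.027 × (6320/742.640) = 0.23.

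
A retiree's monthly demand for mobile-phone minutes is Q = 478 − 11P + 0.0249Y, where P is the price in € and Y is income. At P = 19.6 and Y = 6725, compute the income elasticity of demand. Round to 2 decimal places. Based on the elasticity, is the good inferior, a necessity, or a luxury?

0.39 (necessity)

At P = 19.6, Y = 6725: Q = 429.852.
Holding P constant, ∂Q/∂Y = 0.0249.
η_Y = (∂Q/∂Y)·(Y/Q) = 0.0249 × (6725/429.852) = 0.39.
Since 0 < η < 1, this is a necessity.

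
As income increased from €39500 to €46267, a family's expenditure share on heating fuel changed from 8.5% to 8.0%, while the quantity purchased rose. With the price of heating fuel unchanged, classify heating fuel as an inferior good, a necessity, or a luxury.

necessity

Quantity rises but the budget share falls as income rises, so 0 < η < 1.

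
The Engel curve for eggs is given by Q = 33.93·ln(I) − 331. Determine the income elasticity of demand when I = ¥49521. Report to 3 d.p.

0.948

At I = 49521: Q = 35.788.
dQ/dI = 33.93/I = 0.000685164 at this income.
η = (dQ/dI)·(I/Q) = 0.000685164 × (49521/35.788) = 0.948.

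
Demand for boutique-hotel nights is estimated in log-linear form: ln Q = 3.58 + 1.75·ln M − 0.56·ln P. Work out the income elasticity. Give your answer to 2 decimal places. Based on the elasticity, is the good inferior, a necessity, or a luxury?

In a log-linear demand, the coefficient on ln M is the income elasticity.
So η = 1.75.
η > 1 ⇒ luxury.

1.75 (luxury)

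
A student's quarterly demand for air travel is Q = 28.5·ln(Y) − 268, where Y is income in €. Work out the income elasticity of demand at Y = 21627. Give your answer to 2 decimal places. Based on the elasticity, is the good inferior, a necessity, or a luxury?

At Y = 21627: Q = 16.478.
dQ/dY = 28.5/Y = 0.0013178 at this income.
η = (dQ/dY)·(Y/Q) = 0.0013178 × (21627/16.478) = 1.73.
Since η > 1, the good is a luxury.

1.73 (luxury)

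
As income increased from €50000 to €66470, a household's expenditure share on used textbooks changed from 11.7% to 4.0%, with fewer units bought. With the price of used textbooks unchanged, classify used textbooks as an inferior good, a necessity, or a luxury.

inferior good

Quantity demanded falls as income rises, so η < 0.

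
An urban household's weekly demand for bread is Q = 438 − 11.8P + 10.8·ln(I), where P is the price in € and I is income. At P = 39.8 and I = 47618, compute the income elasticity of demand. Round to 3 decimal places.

0.128

At P = 39.8, I = 47618: Q = 84.686.
Holding P constant, ∂Q/∂I = 10.8/I = 0.000226805.
η_I = (∂Q/∂I)·(I/Q) = 0.000226805 × (47618/84.686) = 0.128.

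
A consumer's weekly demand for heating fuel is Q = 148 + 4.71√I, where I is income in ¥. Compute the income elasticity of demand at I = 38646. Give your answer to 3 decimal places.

At I = 38646: Q = 1073.919.
dQ/dI = 4.71/(2√I) = 0.0119795 at this income.
η = (dQ/dI)·(I/Q) = 0.0119795 × (38646/1073.919) = 0.431.

0.431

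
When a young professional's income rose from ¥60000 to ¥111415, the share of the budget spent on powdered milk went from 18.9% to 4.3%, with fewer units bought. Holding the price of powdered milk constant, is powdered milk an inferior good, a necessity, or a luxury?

Quantity demanded falls as income rises, so η < 0.

inferior good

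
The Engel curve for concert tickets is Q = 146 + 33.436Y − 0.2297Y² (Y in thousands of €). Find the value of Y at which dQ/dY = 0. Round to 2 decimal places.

dQ/dY = 33.436 − 0.4594Y.
The good is inferior where dQ/dY < 0. Setting dQ/dY = 0 gives Y = 33.436 / 0.4594 = 72.78.

72.78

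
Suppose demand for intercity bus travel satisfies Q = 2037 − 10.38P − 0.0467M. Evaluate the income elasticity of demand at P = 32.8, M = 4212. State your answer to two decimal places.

At P = 32.8, M = 4212: Q = 1499.836.
Holding P constant, ∂Q/∂M = −0.0467.
η_M = (∂Q/∂M)·(M/Q) = -0.0467 × (4212/1499.836) = -0.13.

-0.13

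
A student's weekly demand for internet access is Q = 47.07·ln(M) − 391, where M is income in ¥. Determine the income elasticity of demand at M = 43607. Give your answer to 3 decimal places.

At M = 43607: Q = 111.848.
dQ/dM = 47.07/M = 0.00107941 at this income.
η = (dQ/dM)·(M/Q) = 0.00107941 × (43607/111.848) = 0.421.

0.421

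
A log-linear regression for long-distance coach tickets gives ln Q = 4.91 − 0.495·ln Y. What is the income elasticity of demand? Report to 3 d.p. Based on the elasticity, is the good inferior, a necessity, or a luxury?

In a log-linear demand, the coefficient on ln Y is the income elasticity.
So η = -0.495.
η < 0 ⇒ inferior good.

-0.495 (inferior good)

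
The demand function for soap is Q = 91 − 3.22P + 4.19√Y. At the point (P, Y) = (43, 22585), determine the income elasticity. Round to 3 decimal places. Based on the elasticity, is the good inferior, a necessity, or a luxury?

At P = 43, Y = 22585: Q = 582.226.
Holding P constant, ∂Q/∂Y = 4.19/(2√Y) = 0.0139404.
η_Y = (∂Q/∂Y)·(Y/Q) = 0.0139404 × (22585/582.226) = 0.541.
Since 0 < η < 1, this is a necessity.

0.541 (necessity)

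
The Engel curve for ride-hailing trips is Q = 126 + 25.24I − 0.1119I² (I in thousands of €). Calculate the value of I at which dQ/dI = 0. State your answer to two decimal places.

112.78

dQ/dI = 25.24 − 0.2238I.
The good is inferior where dQ/dI < 0. Setting dQ/dI = 0 gives I = 25.24 / 0.2238 = 112.78.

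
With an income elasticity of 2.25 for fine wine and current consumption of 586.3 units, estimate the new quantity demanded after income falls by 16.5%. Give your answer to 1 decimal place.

368.6

%ΔQ ≈ η × %ΔI = 2.25 × (-16.5%) = -37.125%.
New Q ≈ 586.3 × (1 − 0.37125) = 368.6.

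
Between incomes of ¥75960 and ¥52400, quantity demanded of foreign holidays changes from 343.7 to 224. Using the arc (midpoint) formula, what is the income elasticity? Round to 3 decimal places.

ΔQ = 224 − 343.7 = -119.7; midpoint Q̄ = (343.7 + 224)/2 = 283.85.
ΔI = 52400 − 75960 = -23560; midpoint Ī = (75960 + 52400)/2 = 64180.
η = (ΔQ/Q̄) ÷ (ΔI/Ī) = (-119.7/283.85) ÷ (-23560/64180) = 1.149.

1.149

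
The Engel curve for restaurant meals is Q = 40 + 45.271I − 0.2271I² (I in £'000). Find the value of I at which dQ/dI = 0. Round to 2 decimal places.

dQ/dI = 45.271 − 0.4542I.
The good is inferior where dQ/dI < 0. Setting dQ/dI = 0 gives I = 45.271 / 0.4542 = 99.67.

99.67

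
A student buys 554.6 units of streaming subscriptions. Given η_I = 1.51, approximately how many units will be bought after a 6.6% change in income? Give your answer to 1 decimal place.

609.9

%ΔQ ≈ η × %ΔI = 1.51 × 6.6% = 9.966%.
New Q ≈ 554.6 × (1 + 0.09966) = 609.9.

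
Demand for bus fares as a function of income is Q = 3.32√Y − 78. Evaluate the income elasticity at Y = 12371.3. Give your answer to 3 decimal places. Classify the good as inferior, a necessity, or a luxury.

0.634 (necessity)

At Y = 12371.3: Q = 291.271.
dQ/dY = 3.32/(2√Y) = 0.0149245 at this income.
η = (dQ/dY)·(Y/Q) = 0.0149245 × (12371.3/291.271) = 0.634.
Since 0 < η < 1, the good is a necessity.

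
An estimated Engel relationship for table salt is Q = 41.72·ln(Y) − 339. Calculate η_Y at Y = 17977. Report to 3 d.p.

0.598

At Y = 17977: Q = 69.725.
dQ/dY = 41.72/Y = 0.00232074 at this income.
η = (dQ/dY)·(Y/Q) = 0.00232074 × (17977/69.725) = 0.598.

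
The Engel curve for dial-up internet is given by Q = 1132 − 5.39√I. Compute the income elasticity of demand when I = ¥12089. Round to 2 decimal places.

At I = 12089: Q = 539.370.
dQ/dI = -5.39/(2√I) = -0.0245111 at this income.
η = (dQ/dI)·(I/Q) = -0.0245111 × (12089/539.370) = -0.55.

-0.55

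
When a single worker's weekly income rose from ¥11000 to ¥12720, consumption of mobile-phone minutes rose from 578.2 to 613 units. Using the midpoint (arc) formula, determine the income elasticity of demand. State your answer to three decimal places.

ΔQ = 613 − 578.2 = 34.8; midpoint Q̄ = (578.2 + 613)/2 = 595.6.
ΔI = 12720 − 11000 = 1720; midpoint Ī = (11000 + 12720)/2 = 11860.
η = (ΔQ/Q̄) ÷ (ΔI/Ī) = (34.8/595.6) ÷ (1720/11860) = 0.403.

0.403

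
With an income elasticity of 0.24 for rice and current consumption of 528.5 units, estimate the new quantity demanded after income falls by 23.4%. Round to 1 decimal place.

498.8

%ΔQ ≈ η × %ΔI = 0.24 × (-23.4%) = -5.616%.
New Q ≈ 528.5 × (1 − 0.05616) = 498.8.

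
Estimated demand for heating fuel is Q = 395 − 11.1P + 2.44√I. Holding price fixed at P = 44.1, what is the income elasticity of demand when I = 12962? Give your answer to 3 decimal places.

0.758

At P = 44.1, I = 12962: Q = 183.286.
Holding P constant, ∂Q/∂I = 2.44/(2√I) = 0.0107158.
η_I = (∂Q/∂I)·(I/Q) = 0.0107158 × (12962/183.286) = 0.758.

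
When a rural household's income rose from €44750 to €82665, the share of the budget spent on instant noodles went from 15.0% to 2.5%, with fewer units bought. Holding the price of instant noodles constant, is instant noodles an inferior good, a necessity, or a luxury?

Quantity demanded falls as income rises, so η < 0.

inferior good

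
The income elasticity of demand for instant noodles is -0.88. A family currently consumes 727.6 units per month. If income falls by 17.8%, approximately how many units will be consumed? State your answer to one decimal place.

841.6

%ΔQ ≈ η × %ΔI = -0.88 × (-17.8%) = 15.664%.
New Q ≈ 727.6 × (1 + 0.15664) = 841.6.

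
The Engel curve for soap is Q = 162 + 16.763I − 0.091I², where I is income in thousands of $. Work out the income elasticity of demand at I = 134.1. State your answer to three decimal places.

-1.325

At I = 134.1: Q = 773.4826.
dQ/dI = 16.763 − 0.182I = -7.64320.
η = (dQ/dI)·(I/Q) = -7.64320 × (134.1/773.4826) = -1.325.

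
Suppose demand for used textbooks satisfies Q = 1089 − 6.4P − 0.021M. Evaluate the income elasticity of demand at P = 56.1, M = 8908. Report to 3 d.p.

At P = 56.1, M = 8908: Q = 542.892.
Holding P constant, ∂Q/∂M = −0.021.
η_M = (∂Q/∂M)·(M/Q) = -0.021 × (8908/542.892) = -0.345.

-0.345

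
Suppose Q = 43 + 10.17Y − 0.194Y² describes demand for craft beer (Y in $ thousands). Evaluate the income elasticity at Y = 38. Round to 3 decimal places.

At Y = 38: Q = 149.3240.
dQ/dY = 10.17 − 0.388Y = -4.57400.
η = (dQ/dY)·(Y/Q) = -4.57400 × (38/149.3240) = -1.164.

-1.164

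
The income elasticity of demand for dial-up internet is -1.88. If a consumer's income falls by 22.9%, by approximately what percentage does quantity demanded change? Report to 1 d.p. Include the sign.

43.1%

%ΔQ ≈ η × %ΔI = -1.88 × (-22.9%) = 43.1%.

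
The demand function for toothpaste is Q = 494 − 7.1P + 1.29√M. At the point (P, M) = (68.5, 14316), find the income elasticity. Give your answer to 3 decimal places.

At P = 68.5, M = 14316: Q = 161.998.
Holding P constant, ∂Q/∂M = 1.29/(2√M) = 0.00539075.
η_M = (∂Q/∂M)·(M/Q) = 0.00539075 × (14316/161.998) = 0.476.

0.476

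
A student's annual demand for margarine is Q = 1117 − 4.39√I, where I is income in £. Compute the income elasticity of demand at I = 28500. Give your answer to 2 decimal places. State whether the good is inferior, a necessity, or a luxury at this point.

-0.99 (inferior good)

At I = 28500: Q = 375.883.
dQ/dI = -4.39/(2√I) = -0.0130021 at this income.
η = (dQ/dI)·(I/Q) = -0.0130021 × (28500/375.883) = -0.99.
Since η < 0, the good is an inferior good.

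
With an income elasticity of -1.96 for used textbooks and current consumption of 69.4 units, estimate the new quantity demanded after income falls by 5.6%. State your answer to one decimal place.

%ΔQ ≈ η × %ΔI = -1.96 × (-5.6%) = 10.976%.
New Q ≈ 69.4 × (1 + 0.10976) = 77.0.

77.0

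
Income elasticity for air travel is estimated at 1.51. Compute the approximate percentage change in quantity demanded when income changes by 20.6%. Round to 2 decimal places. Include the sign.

%ΔQ ≈ η × %ΔI = 1.51 × 20.6% = 31.11%.

31.11%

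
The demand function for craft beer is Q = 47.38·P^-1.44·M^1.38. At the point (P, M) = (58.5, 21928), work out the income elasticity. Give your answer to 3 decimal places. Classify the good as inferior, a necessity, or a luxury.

For a multiplicative demand Q = A·P^α·M^β, the income elasticity is β everywhere.
Here β = 1.38, so η = 1.380.
Since η > 1, this is a luxury.

1.380 (luxury)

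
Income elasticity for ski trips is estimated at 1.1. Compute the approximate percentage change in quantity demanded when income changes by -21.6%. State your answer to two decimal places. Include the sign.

%ΔQ ≈ η × %ΔI = 1.1 × (-21.6%) = -23.76%.

-23.76%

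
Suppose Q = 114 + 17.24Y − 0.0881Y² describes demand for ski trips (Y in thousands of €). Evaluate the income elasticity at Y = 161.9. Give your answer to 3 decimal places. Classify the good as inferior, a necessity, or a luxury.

-3.066 (inferior good)

At Y = 161.9: Q = 595.9132.
dQ/dY = 17.24 − 0.1762Y = -11.28678.
η = (dQ/dY)·(Y/Q) = -11.28678 × (161.9/595.9132) = -3.066.
η < 0 ⇒ inferior good.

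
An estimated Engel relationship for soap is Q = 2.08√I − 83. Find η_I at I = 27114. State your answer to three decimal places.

0.660

At I = 27114: Q = 259.500.
dQ/dI = 2.08/(2√I) = 0.00631592 at this income.
η = (dQ/dI)·(I/Q) = 0.00631592 × (27114/259.500) = 0.660.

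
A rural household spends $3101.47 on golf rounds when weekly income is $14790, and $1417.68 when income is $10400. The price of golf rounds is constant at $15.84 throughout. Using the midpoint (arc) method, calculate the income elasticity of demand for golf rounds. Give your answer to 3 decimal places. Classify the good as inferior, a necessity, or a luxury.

With a constant price, Q₁ = 3101.47/15.84 = 195.800 and Q₂ = 1417.68/15.84 = 89.500 (equivalently, work directly with expenditure since P cancels).
Midpoint %ΔQ = (1417.68 − 3101.47)/2259.57 = -0.74518; midpoint %ΔI = (10400 − 14790)/12595 = -0.34855.
η = -0.74518 / -0.34855 = 2.138.
η > 1 ⇒ luxury.

2.138 (luxury)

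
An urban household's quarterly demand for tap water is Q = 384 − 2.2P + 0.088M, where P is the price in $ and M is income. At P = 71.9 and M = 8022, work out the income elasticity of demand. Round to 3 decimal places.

At P = 71.9, M = 8022: Q = 931.756.
Holding P constant, ∂Q/∂M = 0.088.
η_M = (∂Q/∂M)·(M/Q) = 0.088 × (8022/931.756) = 0.758.

0.758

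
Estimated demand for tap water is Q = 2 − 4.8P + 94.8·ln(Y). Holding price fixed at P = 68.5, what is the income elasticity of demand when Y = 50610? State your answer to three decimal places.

0.135

At P = 68.5, Y = 50610: Q = 700.065.
Holding P constant, ∂Q/∂Y = 94.8/Y = 0.00187315.
η_Y = (∂Q/∂Y)·(Y/Q) = 0.00187315 × (50610/700.065) = 0.135.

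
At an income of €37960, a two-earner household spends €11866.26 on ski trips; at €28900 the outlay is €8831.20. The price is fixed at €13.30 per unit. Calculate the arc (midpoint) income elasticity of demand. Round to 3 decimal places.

1.082

With a constant price, Q₁ = 11866.26/13.30 = 892.200 and Q₂ = 8831.20/13.30 = 664.000 (equivalently, work directly with expenditure since P cancels).
Midpoint %ΔQ = (8831.20 − 11866.26)/10348.73 = -0.29328; midpoint %ΔI = (28900 − 37960)/33430 = -0.27101.
η = -0.29328 / -0.27101 = 1.082.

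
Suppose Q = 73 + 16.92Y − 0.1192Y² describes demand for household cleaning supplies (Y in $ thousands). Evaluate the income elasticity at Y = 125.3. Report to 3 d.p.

-5.046

At Y = 125.3: Q = 321.6253.
dQ/dY = 16.92 − 0.2384Y = -12.95152.
η = (dQ/dY)·(Y/Q) = -12.95152 × (125.3/321.6253) = -5.046.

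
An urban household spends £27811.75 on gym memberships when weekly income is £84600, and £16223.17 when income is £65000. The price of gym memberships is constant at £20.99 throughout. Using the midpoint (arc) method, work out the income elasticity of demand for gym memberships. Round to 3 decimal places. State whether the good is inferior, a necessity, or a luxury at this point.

With a constant price, Q₁ = 27811.75/20.99 = 1325.000 and Q₂ = 16223.17/20.99 = 772.900 (equivalently, work directly with expenditure since P cancels).
Midpoint %ΔQ = (16223.17 − 27811.75)/22017.46 = -0.52634; midpoint %ΔI = (65000 − 84600)/74800 = -0.26203.
η = -0.52634 / -0.26203 = 2.009.
η > 1 ⇒ luxury.

2.009 (luxury)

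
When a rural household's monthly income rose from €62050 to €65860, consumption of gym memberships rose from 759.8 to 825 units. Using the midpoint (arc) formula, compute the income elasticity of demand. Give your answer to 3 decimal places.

ΔQ = 825 − 759.8 = 65.2; midpoint Q̄ = (759.8 + 825)/2 = 792.4.
ΔI = 65860 − 62050 = 3810; midpoint Ī = (62050 + 65860)/2 = 63955.
η = (ΔQ/Q̄) ÷ (ΔI/Ī) = (65.2/792.4) ÷ (3810/63955) = 1.381.

1.381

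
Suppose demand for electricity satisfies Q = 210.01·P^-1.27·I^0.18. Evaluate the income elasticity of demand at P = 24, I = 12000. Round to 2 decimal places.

0.18

For a multiplicative demand Q = A·P^α·I^β, the income elasticity is β everywhere.
Here β = 0.18, so η = 0.18.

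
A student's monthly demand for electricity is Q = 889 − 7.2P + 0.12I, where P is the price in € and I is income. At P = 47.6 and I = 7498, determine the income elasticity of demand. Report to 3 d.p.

At P = 47.6, I = 7498: Q = 1446.040.
Holding P constant, ∂Q/∂I = 0.12.
η_I = (∂Q/∂I)·(I/Q) = 0.12 × (7498/1446.040) = 0.622.

0.622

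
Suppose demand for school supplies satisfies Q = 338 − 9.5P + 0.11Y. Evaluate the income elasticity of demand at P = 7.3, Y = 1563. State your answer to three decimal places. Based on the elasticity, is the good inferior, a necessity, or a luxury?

0.390 (necessity)

At P = 7.3, Y = 1563: Q = 440.580.
Holding P constant, ∂Q/∂Y = 0.11.
η_Y = (∂Q/∂Y)·(Y/Q) = 0.11 × (1563/440.580) = 0.390.
Since 0 < η < 1, this is a necessity.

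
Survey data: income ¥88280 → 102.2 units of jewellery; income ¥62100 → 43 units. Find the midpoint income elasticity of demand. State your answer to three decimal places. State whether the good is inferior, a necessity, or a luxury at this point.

ΔQ = 43 − 102.2 = -59.2; midpoint Q̄ = (102.2 + 43)/2 = 72.6.
ΔI = 62100 − 88280 = -26180; midpoint Ī = (88280 + 62100)/2 = 75190.
η = (ΔQ/Q̄) ÷ (ΔI/Ī) = (-59.2/72.6) ÷ (-26180/75190) = 2.342.
η > 1 ⇒ luxury.

2.342 (luxury)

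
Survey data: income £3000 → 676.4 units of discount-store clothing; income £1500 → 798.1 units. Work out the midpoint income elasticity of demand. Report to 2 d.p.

ΔQ = 798.1 − 676.4 = 121.7; midpoint Q̄ = (676.4 + 798.1)/2 = 737.25.
ΔI = 1500 − 3000 = -1500; midpoint Ī = (3000 + 1500)/2 = 2250.
η = (ΔQ/Q̄) ÷ (ΔI/Ī) = (121.7/737.25) ÷ (-1500/2250) = -0.25.

-0.25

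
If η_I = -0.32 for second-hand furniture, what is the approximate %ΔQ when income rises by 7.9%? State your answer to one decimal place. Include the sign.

-2.5%

%ΔQ ≈ η × %ΔI = -0.32 × 7.9% = -2.5%.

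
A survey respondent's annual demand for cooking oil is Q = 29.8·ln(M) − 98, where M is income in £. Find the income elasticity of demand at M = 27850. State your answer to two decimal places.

0.14

At M = 27850: Q = 206.991.
dQ/dM = 29.8/M = 0.00107002 at this income.
η = (dQ/dM)·(M/Q) = 0.00107002 × (27850/206.991) = 0.14.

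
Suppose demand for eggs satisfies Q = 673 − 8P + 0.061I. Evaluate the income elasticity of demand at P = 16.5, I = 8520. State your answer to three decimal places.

0.490

At P = 16.5, I = 8520: Q = 1060.720.
Holding P constant, ∂Q/∂I = 0.061.
η_I = (∂Q/∂I)·(I/Q) = 0.061 × (8520/1060.720) = 0.490.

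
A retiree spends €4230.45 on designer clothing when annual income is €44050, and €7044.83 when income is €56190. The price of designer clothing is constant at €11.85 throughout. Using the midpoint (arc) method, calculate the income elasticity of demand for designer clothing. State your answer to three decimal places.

2.061

With a constant price, Q₁ = 4230.45/11.85 = 357.000 and Q₂ = 7044.83/11.85 = 594.500 (equivalently, work directly with expenditure since P cancels).
Midpoint %ΔQ = (7044.83 − 4230.45)/5637.64 = 0.49921; midpoint %ΔI = (56190 − 44050)/50120 = 0.24222.
η = 0.49921 / 0.24222 = 2.061.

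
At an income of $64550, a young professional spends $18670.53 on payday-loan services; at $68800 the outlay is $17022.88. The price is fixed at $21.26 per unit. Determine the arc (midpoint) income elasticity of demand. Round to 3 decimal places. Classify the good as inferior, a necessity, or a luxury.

With a constant price, Q₁ = 18670.53/21.26 = 878.200 and Q₂ = 17022.88/21.26 = 800.700 (equivalently, work directly with expenditure since P cancels).
Midpoint %ΔQ = (17022.88 − 18670.53)/17846.71 = -0.09232; midpoint %ΔI = (68800 − 64550)/66675 = 0.06374.
η = -0.09232 / 0.06374 = -1.448.
η < 0 ⇒ inferior good.

-1.448 (inferior good)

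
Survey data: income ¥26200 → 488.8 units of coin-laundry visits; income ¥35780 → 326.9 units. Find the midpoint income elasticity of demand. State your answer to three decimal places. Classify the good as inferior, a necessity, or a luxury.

-1.284 (inferior good)

ΔQ = 326.9 − 488.8 = -161.9; midpoint Q̄ = (488.8 + 326.9)/2 = 407.85.
ΔI = 35780 − 26200 = 9580; midpoint Ī = (26200 + 35780)/2 = 30990.
η = (ΔQ/Q̄) ÷ (ΔI/Ī) = (-161.9/407.85) ÷ (9580/30990) = -1.284.
η < 0 ⇒ inferior good.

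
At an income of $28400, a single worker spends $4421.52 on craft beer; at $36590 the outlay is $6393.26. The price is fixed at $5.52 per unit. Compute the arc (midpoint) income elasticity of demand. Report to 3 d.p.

1.447

With a constant price, Q₁ = 4421.52/5.52 = 801.000 and Q₂ = 6393.26/5.52 = 1158.199 (equivalently, work directly with expenditure since P cancels).
Midpoint %ΔQ = (6393.26 − 4421.52)/5407.39 = 0.36464; midpoint %ΔI = (36590 − 28400)/32495 = 0.25204.
η = 0.36464 / 0.25204 = 1.447.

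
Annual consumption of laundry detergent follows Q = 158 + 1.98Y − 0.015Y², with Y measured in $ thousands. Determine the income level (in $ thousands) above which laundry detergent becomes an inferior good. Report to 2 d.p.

dQ/dY = 1.98 − 0.03Y.
The good is inferior where dQ/dY < 0. Setting dQ/dY = 0 gives Y = 1.98 / 0.03 = 66.00.

66.00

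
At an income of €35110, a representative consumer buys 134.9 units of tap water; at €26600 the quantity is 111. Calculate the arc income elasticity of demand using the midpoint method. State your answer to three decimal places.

ΔQ = 111 − 134.9 = -23.9; midpoint Q̄ = (134.9 + 111)/2 = 122.95.
ΔI = 26600 − 35110 = -8510; midpoint Ī = (35110 + 26600)/2 = 30855.
η = (ΔQ/Q̄) ÷ (ΔI/Ī) = (-23.9/122.95) ÷ (-8510/30855) = 0.705.

0.705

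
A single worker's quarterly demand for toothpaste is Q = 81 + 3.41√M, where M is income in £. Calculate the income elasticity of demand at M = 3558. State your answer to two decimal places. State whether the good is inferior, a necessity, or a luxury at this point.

At M = 3558: Q = 284.403.
dQ/dM = 3.41/(2√M) = 0.0285839 at this income.
η = (dQ/dM)·(M/Q) = 0.0285839 × (3558/284.403) = 0.36.
Since 0 < η < 1, the good is a necessity.

0.36 (necessity)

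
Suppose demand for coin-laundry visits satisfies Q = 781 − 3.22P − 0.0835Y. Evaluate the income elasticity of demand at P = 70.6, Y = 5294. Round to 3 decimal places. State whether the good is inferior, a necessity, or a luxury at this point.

-3.960 (inferior good)

At P = 70.6, Y = 5294: Q = 111.619.
Holding P constant, ∂Q/∂Y = −0.0835.
η_Y = (∂Q/∂Y)·(Y/Q) = -0.0835 × (5294/111.619) = -3.960.
Since η < 0, this is an inferior good.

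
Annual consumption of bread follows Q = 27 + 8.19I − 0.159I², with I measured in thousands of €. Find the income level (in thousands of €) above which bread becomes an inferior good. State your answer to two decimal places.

dQ/dI = 8.19 − 0.318I.
The good is inferior where dQ/dI < 0. Setting dQ/dI = 0 gives I = 8.19 / 0.318 = 25.75.

25.75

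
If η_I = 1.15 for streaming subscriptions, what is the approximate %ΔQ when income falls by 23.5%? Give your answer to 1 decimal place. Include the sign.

-27.0%

%ΔQ ≈ η × %ΔI = 1.15 × (-23.5%) = -27.0%.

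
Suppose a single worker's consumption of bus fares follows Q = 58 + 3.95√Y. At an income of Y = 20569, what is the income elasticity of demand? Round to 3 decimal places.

At Y = 20569: Q = 624.505.
dQ/dY = 3.95/(2√Y) = 0.0137708 at this income.
η = (dQ/dY)·(Y/Q) = 0.0137708 × (20569/624.505) = 0.454.

0.454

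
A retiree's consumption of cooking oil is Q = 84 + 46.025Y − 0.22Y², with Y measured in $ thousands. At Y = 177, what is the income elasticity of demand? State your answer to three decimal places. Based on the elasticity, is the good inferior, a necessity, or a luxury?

At Y = 177: Q = 1338.0450.
dQ/dY = 46.025 − 0.44Y = -31.85500.
η = (dQ/dY)·(Y/Q) = -31.85500 × (177/1338.0450) = -4.214.
η < 0 ⇒ inferior good.

-4.214 (inferior good)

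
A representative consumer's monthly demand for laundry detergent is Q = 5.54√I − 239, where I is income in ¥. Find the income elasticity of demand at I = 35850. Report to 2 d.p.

At I = 35850: Q = 809.949.
dQ/dI = 5.54/(2√I) = 0.0146297 at this income.
η = (dQ/dI)·(I/Q) = 0.0146297 × (35850/809.949) = 0.65.

0.65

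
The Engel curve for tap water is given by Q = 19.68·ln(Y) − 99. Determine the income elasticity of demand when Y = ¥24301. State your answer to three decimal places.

At Y = 24301: Q = 99.734.
dQ/dY = 19.68/Y = 0.000809843 at this income.
η = (dQ/dY)·(Y/Q) = 0.000809843 × (24301/99.734) = 0.197.

0.197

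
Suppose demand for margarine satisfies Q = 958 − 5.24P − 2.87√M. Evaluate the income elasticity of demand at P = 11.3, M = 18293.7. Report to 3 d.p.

At P = 11.3, M = 18293.7: Q = 510.608.
Holding P constant, ∂Q/∂M = -2.87/(2√M) = -0.0106097.
η_M = (∂Q/∂M)·(M/Q) = -0.0106097 × (18293.7/510.608) = -0.380.

-0.380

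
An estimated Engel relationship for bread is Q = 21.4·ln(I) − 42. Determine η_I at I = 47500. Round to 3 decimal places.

At I = 47500: Q = 188.446.
dQ/dI = 21.4/I = 0.000450526 at this income.
η = (dQ/dI)·(I/Q) = 0.000450526 × (47500/188.446) = 0.114.

0.114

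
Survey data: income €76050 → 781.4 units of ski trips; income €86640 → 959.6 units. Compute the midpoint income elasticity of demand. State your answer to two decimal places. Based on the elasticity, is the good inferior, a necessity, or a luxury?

1.57 (luxury)

ΔQ = 959.6 − 781.4 = 178.2; midpoint Q̄ = (781.4 + 959.6)/2 = 870.5.
ΔI = 86640 − 76050 = 10590; midpoint Ī = (76050 + 86640)/2 = 81345.
η = (ΔQ/Q̄) ÷ (ΔI/Ī) = (178.2/870.5) ÷ (10590/81345) = 1.57.
η > 1 ⇒ luxury.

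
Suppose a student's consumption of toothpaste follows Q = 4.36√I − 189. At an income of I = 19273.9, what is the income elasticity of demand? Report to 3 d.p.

At I = 19273.9: Q = 416.301.
dQ/dI = 4.36/(2√I) = 0.0157026 at this income.
η = (dQ/dI)·(I/Q) = 0.0157026 × (19273.9/416.301) = 0.727.

0.727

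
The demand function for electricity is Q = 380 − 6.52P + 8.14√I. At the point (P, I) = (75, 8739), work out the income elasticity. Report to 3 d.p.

At P = 75, I = 8739: Q = 651.949.
Holding P constant, ∂Q/∂I = 8.14/(2√I) = 0.0435375.
η_I = (∂Q/∂I)·(I/Q) = 0.0435375 × (8739/651.949) = 0.584.

0.584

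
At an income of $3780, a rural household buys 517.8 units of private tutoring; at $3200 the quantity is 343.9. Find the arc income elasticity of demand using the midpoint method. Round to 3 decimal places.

2.429

ΔQ = 343.9 − 517.8 = -173.9; midpoint Q̄ = (517.8 + 343.9)/2 = 430.85.
ΔI = 3200 − 3780 = -580; midpoint Ī = (3780 + 3200)/2 = 3490.
η = (ΔQ/Q̄) ÷ (ΔI/Ī) = (-173.9/430.85) ÷ (-580/3490) = 2.429.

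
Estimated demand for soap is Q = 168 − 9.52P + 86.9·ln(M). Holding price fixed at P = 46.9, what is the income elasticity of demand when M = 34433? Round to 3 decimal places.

0.138

At P = 46.9, M = 34433: Q = 629.336.
Holding P constant, ∂Q/∂M = 86.9/M = 0.00252374.
η_M = (∂Q/∂M)·(M/Q) = 0.00252374 × (34433/629.336) = 0.138.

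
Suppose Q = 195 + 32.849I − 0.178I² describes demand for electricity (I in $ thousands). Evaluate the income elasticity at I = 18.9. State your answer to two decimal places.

0.66

At I = 18.9: Q = 752.2627.
dQ/dI = 32.849 − 0.356I = 26.12060.
η = (dQ/dI)·(I/Q) = 26.12060 × (18.9/752.2627) = 0.66.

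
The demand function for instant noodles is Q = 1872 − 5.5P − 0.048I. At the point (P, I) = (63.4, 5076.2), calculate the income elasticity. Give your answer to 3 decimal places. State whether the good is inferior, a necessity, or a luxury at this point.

-0.190 (inferior good)

At P = 63.4, I = 5076.2: Q = 1279.642.
Holding P constant, ∂Q/∂I = −0.048.
η_I = (∂Q/∂I)·(I/Q) = -0.048 × (5076.2/1279.642) = -0.190.
Since η < 0, this is an inferior good.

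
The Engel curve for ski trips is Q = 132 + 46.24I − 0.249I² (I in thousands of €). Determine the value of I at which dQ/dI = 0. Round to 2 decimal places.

92.85

dQ/dI = 46.24 − 0.498I.
The good is inferior where dQ/dI < 0. Setting dQ/dI = 0 gives I = 46.24 / 0.498 = 92.85.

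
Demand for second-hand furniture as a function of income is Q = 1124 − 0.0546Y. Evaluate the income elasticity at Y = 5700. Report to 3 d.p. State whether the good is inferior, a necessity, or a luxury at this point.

-0.383 (inferior good)

At Y = 5700: Q = 812.780.
dQ/dY = −0.0546.
η = (dQ/dY)·(Y/Q) = -0.0546 × (5700/812.780) = -0.383.
Since η < 0, the good is an inferior good.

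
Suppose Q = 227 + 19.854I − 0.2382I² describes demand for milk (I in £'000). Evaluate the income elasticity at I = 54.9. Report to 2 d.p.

At I = 54.9: Q = 599.0474.
dQ/dI = 19.854 − 0.4764I = -6.30036.
η = (dQ/dI)·(I/Q) = -6.30036 × (54.9/599.0474) = -0.58.

-0.58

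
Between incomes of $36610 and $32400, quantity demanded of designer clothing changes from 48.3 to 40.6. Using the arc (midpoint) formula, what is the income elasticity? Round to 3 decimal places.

1.420

ΔQ = 40.6 − 48.3 = -7.7; midpoint Q̄ = (48.3 + 40.6)/2 = 44.45.
ΔI = 32400 − 36610 = -4210; midpoint Ī = (36610 + 32400)/2 = 34505.
η = (ΔQ/Q̄) ÷ (ΔI/Ī) = (-7.7/44.45) ÷ (-4210/34505) = 1.420.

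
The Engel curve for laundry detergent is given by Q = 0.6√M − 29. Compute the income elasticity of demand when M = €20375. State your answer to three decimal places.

At M = 20375: Q = 56.645.
dQ/dM = 0.6/(2√M) = 0.00210171 at this income.
η = (dQ/dM)·(M/Q) = 0.00210171 × (20375/56.645) = 0.756.

0.756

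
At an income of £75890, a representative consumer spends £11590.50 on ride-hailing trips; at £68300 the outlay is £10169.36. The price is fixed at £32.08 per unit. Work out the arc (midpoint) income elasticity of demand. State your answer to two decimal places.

1.24

With a constant price, Q₁ = 11590.50/32.08 = 361.300 and Q₂ = 10169.36/32.08 = 317.000 (equivalently, work directly with expenditure since P cancels).
Midpoint %ΔQ = (10169.36 − 11590.50)/10879.93 = -0.13062; midpoint %ΔI = (68300 − 75890)/72095 = -0.10528.
η = -0.13062 / -0.10528 = 1.24.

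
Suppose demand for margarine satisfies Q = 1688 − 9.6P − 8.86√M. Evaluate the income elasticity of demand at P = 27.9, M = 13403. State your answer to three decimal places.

-1.300

At P = 27.9, M = 13403: Q = 394.426.
Holding P constant, ∂Q/∂M = -8.86/(2√M) = -0.0382651.
η_M = (∂Q/∂M)·(M/Q) = -0.0382651 × (13403/394.426) = -1.300.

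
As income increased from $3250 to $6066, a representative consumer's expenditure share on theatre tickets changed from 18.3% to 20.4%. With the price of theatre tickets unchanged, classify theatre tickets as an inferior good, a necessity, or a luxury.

luxury

The budget share rises as income rises, so η > 1.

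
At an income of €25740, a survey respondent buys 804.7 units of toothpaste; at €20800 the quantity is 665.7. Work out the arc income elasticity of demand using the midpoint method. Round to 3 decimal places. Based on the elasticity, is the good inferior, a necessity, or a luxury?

0.891 (necessity)

ΔQ = 665.7 − 804.7 = -139; midpoint Q̄ = (804.7 + 665.7)/2 = 735.2.
ΔI = 20800 − 25740 = -4940; midpoint Ī = (25740 + 20800)/2 = 23270.
η = (ΔQ/Q̄) ÷ (ΔI/Ī) = (-139/735.2) ÷ (-4940/23270) = 0.891.
0 < η < 1 ⇒ necessity.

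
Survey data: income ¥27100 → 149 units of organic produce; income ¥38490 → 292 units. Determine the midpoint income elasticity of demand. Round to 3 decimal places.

ΔQ = 292 − 149 = 143; midpoint Q̄ = (149 + 292)/2 = 220.5.
ΔI = 38490 − 27100 = 11390; midpoint Ī = (27100 + 38490)/2 = 32795.
η = (ΔQ/Q̄) ÷ (ΔI/Ī) = (143/220.5) ÷ (11390/32795) = 1.867.

1.867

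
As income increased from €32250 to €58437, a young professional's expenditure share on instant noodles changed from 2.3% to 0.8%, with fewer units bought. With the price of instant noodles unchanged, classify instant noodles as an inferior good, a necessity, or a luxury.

Quantity demanded falls as income rises, so η < 0.

inferior good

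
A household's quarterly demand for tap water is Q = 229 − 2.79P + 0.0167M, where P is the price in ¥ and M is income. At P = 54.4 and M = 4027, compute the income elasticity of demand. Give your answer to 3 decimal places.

At P = 54.4, M = 4027: Q = 144.475.
Holding P constant, ∂Q/∂M = 0.0167.
η_M = (∂Q/∂M)·(M/Q) = 0.0167 × (4027/144.475) = 0.465.

0.465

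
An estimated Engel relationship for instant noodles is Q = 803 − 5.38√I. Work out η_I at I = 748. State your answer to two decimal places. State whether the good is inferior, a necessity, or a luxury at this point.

-0.11 (inferior good)

At I = 748: Q = 655.859.
dQ/dI = -5.38/(2√I) = -0.0983561 at this income.
η = (dQ/dI)·(I/Q) = -0.0983561 × (748/655.859) = -0.11.
Since η < 0, the good is an inferior good.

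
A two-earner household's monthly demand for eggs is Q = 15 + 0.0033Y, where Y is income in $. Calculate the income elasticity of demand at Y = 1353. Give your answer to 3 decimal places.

At Y = 1353: Q = 19.465.
dQ/dY = 0.0033.
η = (dQ/dY)·(Y/Q) = 0.0033 × (1353/19.465) = 0.229.

0.229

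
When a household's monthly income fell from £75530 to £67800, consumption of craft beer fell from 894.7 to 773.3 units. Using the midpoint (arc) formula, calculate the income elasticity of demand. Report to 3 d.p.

1.350

ΔQ = 773.3 − 894.7 = -121.4; midpoint Q̄ = (894.7 + 773.3)/2 = 834.
ΔI = 67800 − 75530 = -7730; midpoint Ī = (75530 + 67800)/2 = 71665.
η = (ΔQ/Q̄) ÷ (ΔI/Ī) = (-121.4/834) ÷ (-7730/71665) = 1.350.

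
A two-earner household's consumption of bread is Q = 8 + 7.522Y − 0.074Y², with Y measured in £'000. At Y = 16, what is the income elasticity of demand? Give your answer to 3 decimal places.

0.754

At Y = 16: Q = 109.4080.
dQ/dY = 7.522 − 0.148Y = 5.15400.
η = (dQ/dY)·(Y/Q) = 5.15400 × (16/109.4080) = 0.754.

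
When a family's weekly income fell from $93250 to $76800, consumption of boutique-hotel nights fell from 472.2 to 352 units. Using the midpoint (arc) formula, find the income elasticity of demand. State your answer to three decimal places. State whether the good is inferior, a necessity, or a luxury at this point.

1.508 (luxury)

ΔQ = 352 − 472.2 = -120.2; midpoint Q̄ = (472.2 + 352)/2 = 412.1.
ΔI = 76800 − 93250 = -16450; midpoint Ī = (93250 + 76800)/2 = 85025.
η = (ΔQ/Q̄) ÷ (ΔI/Ī) = (-120.2/412.1) ÷ (-16450/85025) = 1.508.
η > 1 ⇒ luxury.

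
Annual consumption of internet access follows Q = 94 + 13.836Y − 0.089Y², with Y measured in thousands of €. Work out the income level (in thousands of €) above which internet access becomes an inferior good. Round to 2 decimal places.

77.73

dQ/dY = 13.836 − 0.178Y.
The good is inferior where dQ/dY < 0. Setting dQ/dY = 0 gives Y = 13.836 / 0.178 = 77.73.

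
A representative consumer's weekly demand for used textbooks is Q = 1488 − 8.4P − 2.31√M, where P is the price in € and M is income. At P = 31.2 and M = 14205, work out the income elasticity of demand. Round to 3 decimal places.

At P = 31.2, M = 14205: Q = 950.603.
Holding P constant, ∂Q/∂M = -2.31/(2√M) = -0.00969084.
η_M = (∂Q/∂M)·(M/Q) = -0.00969084 × (14205/950.603) = -0.145.

-0.145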